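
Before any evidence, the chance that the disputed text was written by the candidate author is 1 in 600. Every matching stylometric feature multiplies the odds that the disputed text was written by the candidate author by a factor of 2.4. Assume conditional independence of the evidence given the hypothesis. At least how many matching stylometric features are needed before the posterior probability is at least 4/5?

9

Prior odds: (1/600) ÷ (599/600) = 1/599.
Likelihood ratio per matching stylometric feature = 2.4.
Target odds: 0.8 ÷ 0.2 = 4.
Require 2.4ⁿ ≥ 4 ÷ (1/599) = 2396.
2.4⁸ = 429981696/390625 falls short of 2396 but 2.4⁹ ≈2641.81 reaches it, so n = 9.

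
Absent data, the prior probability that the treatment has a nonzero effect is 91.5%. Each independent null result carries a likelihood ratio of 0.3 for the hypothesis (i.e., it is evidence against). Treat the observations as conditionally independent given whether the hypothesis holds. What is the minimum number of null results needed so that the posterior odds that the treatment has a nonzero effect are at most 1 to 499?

8

Prior odds: 0.915 ÷ 0.085 = 183/17.
Likelihood ratio per null result = 0.3.
Target odds = 1/499.
Need (183/17) × 0.3ⁿ ≤ 1/499, i.e. 0.3ⁿ ≤ 17/91317.
0.3⁷ = 2187/10000000 is still above 17/91317 but 0.3⁸ = 6561/100000000 is at or below it, so n = 8.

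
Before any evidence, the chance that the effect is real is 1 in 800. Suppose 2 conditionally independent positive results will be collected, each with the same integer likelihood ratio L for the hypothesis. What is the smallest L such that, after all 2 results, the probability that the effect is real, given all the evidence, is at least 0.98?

198

Prior odds = 0.00125/0.99875 = 1/799.
Target odds = 0.98/0.02 = 49.
Need L² ≥ 49 ÷ (1/799) = 39151.
197² = 38809 < 39151 ≤ 39204 = 198², so L = 198.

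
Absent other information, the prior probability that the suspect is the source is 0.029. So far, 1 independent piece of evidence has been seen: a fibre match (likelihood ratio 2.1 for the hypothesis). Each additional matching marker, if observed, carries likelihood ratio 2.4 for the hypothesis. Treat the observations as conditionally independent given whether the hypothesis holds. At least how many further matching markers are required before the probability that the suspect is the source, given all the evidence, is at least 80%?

Prior odds = 0.029/0.971 = 29/971.
Bayes factor of the evidence already in hand = 2.1.
Odds after that evidence = (29/971) × 2.1 = 609/9710.
Target odds = 0.8/0.2 = 4.
Need 2.4ⁿ ≥ 4 ÷ (609/9710) = 38840/609.
2.4⁴ = 33.1776 falls short of 38840/609 but 2.4⁵ = 79.62624 reaches it, so n = 5.

5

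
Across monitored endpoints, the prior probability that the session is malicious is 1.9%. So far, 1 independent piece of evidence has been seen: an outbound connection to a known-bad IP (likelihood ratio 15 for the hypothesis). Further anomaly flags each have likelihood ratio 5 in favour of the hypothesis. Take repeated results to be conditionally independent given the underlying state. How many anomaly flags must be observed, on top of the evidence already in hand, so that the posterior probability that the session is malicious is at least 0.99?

4

Prior odds = 0.019/0.981 = 19/981.
Bayes factor of the evidence already in hand = 15.
Odds after that evidence = (19/981) × 15 = 95/327.
Target odds = 0.99/0.01 = 99.
Need 5ⁿ ≥ 99 ÷ (95/327) = 32373/95.
5³ = 125 falls short of 32373/95 but 5⁴ = 625 reaches it, so n = 4.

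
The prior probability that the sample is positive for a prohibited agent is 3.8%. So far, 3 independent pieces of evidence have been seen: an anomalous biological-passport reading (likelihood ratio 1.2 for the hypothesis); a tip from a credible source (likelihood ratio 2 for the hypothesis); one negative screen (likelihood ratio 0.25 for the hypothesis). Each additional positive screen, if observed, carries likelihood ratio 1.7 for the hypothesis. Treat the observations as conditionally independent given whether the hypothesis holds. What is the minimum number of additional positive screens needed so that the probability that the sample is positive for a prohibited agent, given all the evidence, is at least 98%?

Prior odds = 0.038/0.962 = 19/481.
Combined Bayes factor of the evidence already in hand = 1.2 × 2 × 0.25 = 0.6.
Odds after that evidence = (19/481) × 0.6 = 57/2405.
Target odds = 0.98/0.02 = 49.
Need 1.7ⁿ ≥ 49 ÷ (57/2405) = 117845/57.
1.7¹⁴ ≈1683.78 falls short of 117845/57 but 1.7¹⁵ ≈2862.42 reaches it, so n = 15.

15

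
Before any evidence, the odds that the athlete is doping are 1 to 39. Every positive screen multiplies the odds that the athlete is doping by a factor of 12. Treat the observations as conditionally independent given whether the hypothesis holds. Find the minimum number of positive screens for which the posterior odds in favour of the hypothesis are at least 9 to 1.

Prior odds = 1/39.
Likelihood ratio per positive screen = 12.
Target odds = 9.
Require 12ⁿ ≥ 9 ÷ (1/39) = 351.
12² = 144 falls short of 351 but 12³ = 1728 reaches it, so n = 3.

3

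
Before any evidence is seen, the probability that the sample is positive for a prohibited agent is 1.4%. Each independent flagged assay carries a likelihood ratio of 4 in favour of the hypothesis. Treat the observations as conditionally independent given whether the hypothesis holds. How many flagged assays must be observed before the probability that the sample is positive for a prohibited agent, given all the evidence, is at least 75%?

Prior odds: 0.014 ÷ 0.986 = 7/493.
Likelihood ratio per flagged assay = 4.
Target odds: 0.75 ÷ 0.25 = 3.
Require 4ⁿ ≥ 3 ÷ (7/493) = 1479/7.
4³ = 64 falls short of 1479/7 but 4⁴ = 256 reaches it, so n = 4.

4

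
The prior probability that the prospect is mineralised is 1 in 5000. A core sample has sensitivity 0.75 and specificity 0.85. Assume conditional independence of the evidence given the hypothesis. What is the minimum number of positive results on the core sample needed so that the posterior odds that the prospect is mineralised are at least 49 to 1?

8

Prior odds = 0.0002/0.9998 = 1/4999.
False-positive rate = 1 − 0.85 = 0.15; likelihood ratio of a positive = 0.75/0.15 = 5.
Target odds = 49.
Need (1/4999) × 5ⁿ ≥ 49, i.e. 5ⁿ ≥ 244951.
5⁷ = 78125 falls short of 244951 but 5⁸ = 390625 reaches it, so n = 8.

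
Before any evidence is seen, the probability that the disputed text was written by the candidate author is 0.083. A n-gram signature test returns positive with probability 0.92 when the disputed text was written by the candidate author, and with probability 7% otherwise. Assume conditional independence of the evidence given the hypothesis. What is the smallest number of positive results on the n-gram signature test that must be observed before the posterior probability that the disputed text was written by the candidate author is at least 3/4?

2

Prior odds = 0.083/0.917 = 83/917.
Likelihood ratio of a positive result = 0.92/0.07 = 92/7.
Target posterior odds = 0.75/0.25 = 3.
Require (92/7)ⁿ ≥ 3 ÷ (83/917) = 2751/83.
(92/7)¹ = 92/7 falls short of 2751/83 but (92/7)² = 8464/49 reaches it, so n = 2.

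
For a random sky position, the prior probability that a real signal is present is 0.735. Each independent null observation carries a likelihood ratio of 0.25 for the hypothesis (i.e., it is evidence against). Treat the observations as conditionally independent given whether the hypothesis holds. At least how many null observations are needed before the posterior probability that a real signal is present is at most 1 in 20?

Prior odds: 0.735 ÷ 0.265 = 147/53.
Likelihood ratio per null observation = 0.25.
Target posterior odds = 0.05/0.95 = 1/19.
Need (147/53) × 0.25ⁿ ≤ 1/19, i.e. 0.25ⁿ ≤ 53/2793.
0.25² = 0.0625 is still above 53/2793 but 0.25³ = 0.015625 is at or below it, so n = 3.

3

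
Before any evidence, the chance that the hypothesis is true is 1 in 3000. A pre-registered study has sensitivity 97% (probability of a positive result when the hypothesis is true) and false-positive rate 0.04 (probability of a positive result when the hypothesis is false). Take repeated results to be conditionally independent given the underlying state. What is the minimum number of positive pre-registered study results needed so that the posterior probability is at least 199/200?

Prior odds = (1/3000)/(2999/3000) = 1/2999.
Likelihood ratio of a positive result = 0.97/0.04 = 24.25.
Target posterior odds = 0.995/0.005 = 199.
Need (1/2999) × 24.25ⁿ ≥ 199, i.e. 24.25ⁿ ≥ 596801.
24.25⁴ = 88529281/256 falls short of 596801 but 24.25⁵ ≈8.38607e+06 reaches it, so n = 5.

5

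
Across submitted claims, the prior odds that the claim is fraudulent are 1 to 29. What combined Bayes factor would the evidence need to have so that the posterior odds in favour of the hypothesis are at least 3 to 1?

87

Prior odds = 1/29.
Target odds = 3.
Required Bayes factor = 3 ÷ (1/29) = 87.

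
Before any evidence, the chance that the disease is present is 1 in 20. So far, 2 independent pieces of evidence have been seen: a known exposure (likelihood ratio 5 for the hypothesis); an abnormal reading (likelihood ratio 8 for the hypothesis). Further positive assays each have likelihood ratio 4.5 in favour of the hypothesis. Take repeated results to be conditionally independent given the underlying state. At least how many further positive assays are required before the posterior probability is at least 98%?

Prior odds = 0.05/0.95 = 1/19.
Combined Bayes factor of the evidence already in hand = 5 × 8 = 40.
Odds after that evidence = (1/19) × 40 = 40/19.
Target odds = 0.98/0.02 = 49.
Need 4.5ⁿ ≥ 49 ÷ (40/19) = 23.275.
4.5² = 20.25 falls short of 23.275 but 4.5³ = 91.125 reaches it, so n = 3.

3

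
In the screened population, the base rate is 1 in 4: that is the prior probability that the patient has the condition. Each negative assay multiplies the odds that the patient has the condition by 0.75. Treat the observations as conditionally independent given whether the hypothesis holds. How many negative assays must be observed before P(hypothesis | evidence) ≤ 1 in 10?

4

Prior odds = 0.25/0.75 = 1/3.
Likelihood ratio per negative assay = 0.75.
Target posterior odds = 0.1/0.9 = 1/9.
Require 0.75ⁿ ≤ 1/9 ÷ (1/3) = 1/3.
0.75³ = 0.421875 is still above 1/3 but 0.75⁴ = 0.31640625 is at or below it, so n = 4.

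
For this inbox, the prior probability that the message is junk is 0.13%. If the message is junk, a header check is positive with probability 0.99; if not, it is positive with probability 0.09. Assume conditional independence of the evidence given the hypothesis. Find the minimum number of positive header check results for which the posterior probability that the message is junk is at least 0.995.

Prior odds = 0.0013/0.9987 = 13/9987.
Likelihood ratio of a positive = 0.99/0.09 = 11.
Target odds: 0.995 ÷ 0.005 = 199.
Require 11ⁿ ≥ 199 ÷ (13/9987) = 1987413/13.
11⁴ = 14641 falls short of 1987413/13 but 11⁵ = 161051 reaches it, so n = 5.

5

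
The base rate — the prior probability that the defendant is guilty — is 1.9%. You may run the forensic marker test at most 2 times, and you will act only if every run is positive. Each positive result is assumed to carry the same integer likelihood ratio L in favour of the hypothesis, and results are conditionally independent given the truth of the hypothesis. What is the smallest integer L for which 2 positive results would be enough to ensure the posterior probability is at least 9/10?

Prior odds = 0.019/0.981 = 19/981.
Target odds = 0.9/0.1 = 9.
Need L² ≥ 9 ÷ (19/981) = 8829/19.
21² = 441 < 8829/19 ≤ 484 = 22², so L = 22.

22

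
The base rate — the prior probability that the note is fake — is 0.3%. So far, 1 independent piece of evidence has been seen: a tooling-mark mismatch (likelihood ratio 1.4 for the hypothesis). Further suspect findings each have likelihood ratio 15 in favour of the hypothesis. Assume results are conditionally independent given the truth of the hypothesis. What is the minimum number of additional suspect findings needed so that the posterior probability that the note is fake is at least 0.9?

Prior odds = 0.003/0.997 = 3/997.
Bayes factor of the evidence already in hand = 1.4.
Odds after that evidence = (3/997) × 1.4 = 21/4985.
Target odds = 0.9/0.1 = 9.
Need 15ⁿ ≥ 9 ÷ (21/4985) = 14955/7.
15² = 225 falls short of 14955/7 but 15³ = 3375 reaches it, so n = 3.

3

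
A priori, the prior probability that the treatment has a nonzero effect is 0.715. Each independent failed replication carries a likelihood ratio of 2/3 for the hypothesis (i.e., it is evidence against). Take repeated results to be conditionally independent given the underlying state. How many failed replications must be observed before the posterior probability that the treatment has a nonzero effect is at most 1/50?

12

Prior odds: 0.715 ÷ 0.285 = 143/57.
Likelihood ratio per failed replication = 2/3.
Target odds: 0.02 ÷ 0.98 = 1/49.
Need (143/57) × (2/3)ⁿ ≤ 1/49, i.e. (2/3)ⁿ ≤ 57/7007.
(2/3)¹¹ = 2048/177147 is still above 57/7007 but (2/3)¹² = 4096/531441 is at or below it, so n = 12.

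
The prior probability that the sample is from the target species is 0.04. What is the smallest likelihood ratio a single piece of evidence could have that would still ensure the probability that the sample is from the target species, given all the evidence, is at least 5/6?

Prior odds = 0.04/0.96 = 1/24.
Target odds = (5/6)/(1/6) = 5.
Required Bayes factor = 5 ÷ (1/24) = 120.

120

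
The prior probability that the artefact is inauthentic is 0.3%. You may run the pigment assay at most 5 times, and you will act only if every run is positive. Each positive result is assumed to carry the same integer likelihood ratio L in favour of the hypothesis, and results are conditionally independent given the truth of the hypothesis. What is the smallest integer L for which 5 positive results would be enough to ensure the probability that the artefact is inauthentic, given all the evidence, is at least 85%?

Prior odds = 0.003/0.997 = 3/997.
Target odds = 0.85/0.15 = 17/3.
Need L⁵ ≥ 17/3 ÷ (3/997) = 16949/9.
4⁵ = 1024 < 16949/9 ≤ 3125 = 5⁵, so L = 5.

5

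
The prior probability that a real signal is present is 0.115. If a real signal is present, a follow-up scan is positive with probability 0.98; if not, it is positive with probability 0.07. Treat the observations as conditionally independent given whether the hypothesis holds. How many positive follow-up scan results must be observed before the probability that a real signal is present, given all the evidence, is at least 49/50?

3

Prior odds: 0.115 ÷ 0.885 = 23/177.
Likelihood ratio of a positive = 0.98/0.07 = 14.
Target posterior odds = 0.98/0.02 = 49.
Need (23/177) × 14ⁿ ≥ 49, i.e. 14ⁿ ≥ 8673/23.
14² = 196 falls short of 8673/23 but 14³ = 2744 reaches it, so n = 3.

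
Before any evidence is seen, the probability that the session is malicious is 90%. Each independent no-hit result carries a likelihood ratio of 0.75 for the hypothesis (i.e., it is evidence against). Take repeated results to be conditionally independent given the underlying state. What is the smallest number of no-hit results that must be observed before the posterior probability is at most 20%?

Prior odds: 0.9 ÷ 0.1 = 9.
Likelihood ratio per no-hit result = 0.75.
Target posterior odds = 0.2/0.8 = 0.25.
Require 0.75ⁿ ≤ 0.25 ÷ 9 = 1/36.
0.75¹² = 531441/16777216 is still above 1/36 but 0.75¹³ = 1594323/67108864 is at or below it, so n = 13.

13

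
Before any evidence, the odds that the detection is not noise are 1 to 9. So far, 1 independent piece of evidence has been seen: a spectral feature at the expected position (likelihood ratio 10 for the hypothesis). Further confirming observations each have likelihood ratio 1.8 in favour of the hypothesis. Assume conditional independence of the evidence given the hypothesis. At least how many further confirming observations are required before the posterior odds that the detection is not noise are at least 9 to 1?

Prior odds = 1/9.
Bayes factor of the evidence already in hand = 10.
Odds after that evidence = (1/9) × 10 = 10/9.
Target odds = 9.
Need 1.8ⁿ ≥ 9 ÷ (10/9) = 8.1.
1.8³ = 5.832 falls short of 8.1 but 1.8⁴ = 10.4976 reaches it, so n = 4.

4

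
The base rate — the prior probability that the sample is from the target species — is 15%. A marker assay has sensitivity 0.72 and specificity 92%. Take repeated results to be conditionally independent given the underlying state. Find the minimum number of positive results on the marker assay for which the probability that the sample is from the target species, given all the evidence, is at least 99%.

Prior odds = 0.15/0.85 = 3/17.
False-positive rate = 1 − 0.92 = 0.08; likelihood ratio of a positive = 0.72/0.08 = 9.
Target posterior odds = 0.99/0.01 = 99.
Require 9ⁿ ≥ 99 ÷ (3/17) = 561.
9² = 81 falls short of 561 but 9³ = 729 reaches it, so n = 3.

3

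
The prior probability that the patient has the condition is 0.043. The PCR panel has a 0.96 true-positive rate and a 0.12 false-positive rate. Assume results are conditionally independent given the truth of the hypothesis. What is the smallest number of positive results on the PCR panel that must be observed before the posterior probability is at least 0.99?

Prior odds: 0.043 ÷ 0.957 = 43/957.
Likelihood ratio of a positive result = 0.96/0.12 = 8.
Target posterior odds = 0.99/0.01 = 99.
Need (43/957) × 8ⁿ ≥ 99, i.e. 8ⁿ ≥ 94743/43.
8³ = 512 falls short of 94743/43 but 8⁴ = 4096 reaches it, so n = 4.

4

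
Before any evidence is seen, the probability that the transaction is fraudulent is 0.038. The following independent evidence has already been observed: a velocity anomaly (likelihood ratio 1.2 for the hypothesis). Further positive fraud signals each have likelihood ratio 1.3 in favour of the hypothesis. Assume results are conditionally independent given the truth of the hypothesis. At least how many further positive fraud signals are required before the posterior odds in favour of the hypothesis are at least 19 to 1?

23

Prior odds = 0.038/0.962 = 19/481.
Bayes factor of the evidence already in hand = 1.2.
Odds after that evidence = (19/481) × 1.2 = 114/2405.
Target odds = 19.
Need 1.3ⁿ ≥ 19 ÷ (114/2405) = 2405/6.
1.3²² ≈321.184 falls short of 2405/6 but 1.3²³ ≈417.539 reaches it, so n = 23.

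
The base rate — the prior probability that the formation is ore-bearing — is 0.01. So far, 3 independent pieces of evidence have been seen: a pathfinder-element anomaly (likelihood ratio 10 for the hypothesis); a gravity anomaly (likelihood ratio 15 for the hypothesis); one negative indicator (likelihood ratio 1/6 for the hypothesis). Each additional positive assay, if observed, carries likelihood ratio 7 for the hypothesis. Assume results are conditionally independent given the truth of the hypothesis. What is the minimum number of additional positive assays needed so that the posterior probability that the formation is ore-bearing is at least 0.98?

3

Prior odds = 0.01/0.99 = 1/99.
Combined Bayes factor of the evidence already in hand = 10 × 15 × (1/6) = 25.
Odds after that evidence = (1/99) × 25 = 25/99.
Target odds = 0.98/0.02 = 49.
Need 7ⁿ ≥ 49 ÷ (25/99) = 194.04.
7² = 49 falls short of 194.04 but 7³ = 343 reaches it, so n = 3.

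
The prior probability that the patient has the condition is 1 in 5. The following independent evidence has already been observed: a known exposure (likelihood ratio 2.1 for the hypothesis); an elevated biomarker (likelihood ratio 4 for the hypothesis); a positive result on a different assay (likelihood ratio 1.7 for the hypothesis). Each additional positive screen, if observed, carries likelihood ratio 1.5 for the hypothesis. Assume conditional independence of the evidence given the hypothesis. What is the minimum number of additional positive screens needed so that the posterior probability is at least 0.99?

9

Prior odds = 0.2/0.8 = 0.25.
Combined Bayes factor of the evidence already in hand = 2.1 × 4 × 1.7 = 14.28.
Odds after that evidence = 0.25 × 14.28 = 3.57.
Target odds = 0.99/0.01 = 99.
Need 1.5ⁿ ≥ 99 ÷ 3.57 = 3300/119.
1.5⁸ = 25.62890625 falls short of 3300/119 but 1.5⁹ = 19683/512 reaches it, so n = 9.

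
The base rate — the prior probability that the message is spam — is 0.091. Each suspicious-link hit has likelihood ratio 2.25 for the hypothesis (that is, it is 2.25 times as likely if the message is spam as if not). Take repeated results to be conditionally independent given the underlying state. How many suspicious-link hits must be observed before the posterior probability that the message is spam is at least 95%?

7

Prior odds = 0.091/0.909 = 91/909.
Likelihood ratio per suspicious-link hit = 2.25.
Target odds: 0.95 ÷ 0.05 = 19.
Require 2.25ⁿ ≥ 19 ÷ (91/909) = 17271/91.
2.25⁶ = 531441/4096 falls short of 17271/91 but 2.25⁷ = 4782969/16384 reaches it, so n = 7.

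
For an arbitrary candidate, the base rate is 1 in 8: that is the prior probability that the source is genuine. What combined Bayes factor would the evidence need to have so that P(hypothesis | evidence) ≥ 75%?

Prior odds = 0.125/0.875 = 1/7.
Target odds = 0.75/0.25 = 3.
Required Bayes factor = 3 ÷ (1/7) = 21.

21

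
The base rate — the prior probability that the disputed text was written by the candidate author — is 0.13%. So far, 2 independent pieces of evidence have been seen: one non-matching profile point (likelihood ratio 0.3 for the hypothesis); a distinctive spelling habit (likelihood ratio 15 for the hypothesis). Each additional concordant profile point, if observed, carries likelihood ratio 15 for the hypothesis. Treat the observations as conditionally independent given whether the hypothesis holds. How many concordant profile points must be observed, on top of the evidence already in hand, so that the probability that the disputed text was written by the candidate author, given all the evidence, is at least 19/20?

Prior odds = 0.0013/0.9987 = 13/9987.
Combined Bayes factor of the evidence already in hand = 0.3 × 15 = 4.5.
Odds after that evidence = (13/9987) × 4.5 = 39/6658.
Target odds = 0.95/0.05 = 19.
Need 15ⁿ ≥ 19 ÷ (39/6658) = 126502/39.
15² = 225 falls short of 126502/39 but 15³ = 3375 reaches it, so n = 3.

3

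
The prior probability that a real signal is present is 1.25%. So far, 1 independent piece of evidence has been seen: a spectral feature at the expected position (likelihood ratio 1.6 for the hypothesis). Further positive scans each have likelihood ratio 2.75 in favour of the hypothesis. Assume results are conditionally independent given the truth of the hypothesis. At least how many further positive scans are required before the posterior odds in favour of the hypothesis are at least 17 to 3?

Prior odds = 0.0125/0.9875 = 1/79.
Bayes factor of the evidence already in hand = 1.6.
Odds after that evidence = (1/79) × 1.6 = 8/395.
Target odds = 17/3.
Need 2.75ⁿ ≥ 17/3 ÷ (8/395) = 6715/24.
2.75⁵ = 161051/1024 falls short of 6715/24 but 2.75⁶ = 1771561/4096 reaches it, so n = 6.

6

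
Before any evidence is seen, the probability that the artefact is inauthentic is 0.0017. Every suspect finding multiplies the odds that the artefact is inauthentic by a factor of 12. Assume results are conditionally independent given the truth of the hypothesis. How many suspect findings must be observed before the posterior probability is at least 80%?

4

Prior odds: 0.0017 ÷ 0.9983 = 17/9983.
Likelihood ratio per suspect finding = 12.
Target posterior odds = 0.8/0.2 = 4.
Require 12ⁿ ≥ 4 ÷ (17/9983) = 39932/17.
12³ = 1728 falls short of 39932/17 but 12⁴ = 20736 reaches it, so n = 4.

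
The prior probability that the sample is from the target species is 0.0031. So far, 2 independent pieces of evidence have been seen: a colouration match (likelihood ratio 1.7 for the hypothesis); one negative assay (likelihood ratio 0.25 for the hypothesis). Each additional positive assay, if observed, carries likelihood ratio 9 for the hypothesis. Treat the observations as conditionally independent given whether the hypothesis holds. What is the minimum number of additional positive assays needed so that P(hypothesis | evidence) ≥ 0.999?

7

Prior odds = 0.0031/0.9969 = 31/9969.
Combined Bayes factor of the evidence already in hand = 1.7 × 0.25 = 0.425.
Odds after that evidence = (31/9969) × 0.425 = 527/398760.
Target odds = 0.999/0.001 = 999.
Need 9ⁿ ≥ 999 ÷ (527/398760) = 398361240/527.
9⁶ = 531441 falls short of 398361240/527 but 9⁷ = 4782969 reaches it, so n = 7.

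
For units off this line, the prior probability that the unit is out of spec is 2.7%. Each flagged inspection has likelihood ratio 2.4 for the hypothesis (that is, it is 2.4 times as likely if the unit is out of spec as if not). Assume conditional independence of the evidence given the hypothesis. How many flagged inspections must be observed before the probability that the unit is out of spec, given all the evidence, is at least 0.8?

Prior odds: 0.027 ÷ 0.973 = 27/973.
Likelihood ratio per flagged inspection = 2.4.
Target posterior odds = 0.8/0.2 = 4.
Require 2.4ⁿ ≥ 4 ÷ (27/973) = 3892/27.
2.4⁵ = 79.62624 falls short of 3892/27 but 2.4⁶ = 2985984/15625 reaches it, so n = 6.

6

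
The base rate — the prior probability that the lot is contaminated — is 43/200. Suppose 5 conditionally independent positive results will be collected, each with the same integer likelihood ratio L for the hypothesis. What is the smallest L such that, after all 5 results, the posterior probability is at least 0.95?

3

Prior odds = 0.215/0.785 = 43/157.
Target odds = 0.95/0.05 = 19.
Need L⁵ ≥ 19 ÷ (43/157) = 2983/43.
2⁵ = 32 < 2983/43 ≤ 243 = 3⁵, so L = 3.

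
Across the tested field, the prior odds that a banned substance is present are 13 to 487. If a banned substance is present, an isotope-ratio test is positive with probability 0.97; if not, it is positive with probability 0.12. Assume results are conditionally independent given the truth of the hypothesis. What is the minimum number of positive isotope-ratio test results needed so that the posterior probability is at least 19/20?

Prior odds = 13/487.
Likelihood ratio of a positive = 0.97/0.12 = 97/12.
Target posterior odds = 0.95/0.05 = 19.
Require (97/12)ⁿ ≥ 19 ÷ (13/487) = 9253/13.
(97/12)³ = 912673/1728 falls short of 9253/13 but (97/12)⁴ = 88529281/20736 reaches it, so n = 4.

4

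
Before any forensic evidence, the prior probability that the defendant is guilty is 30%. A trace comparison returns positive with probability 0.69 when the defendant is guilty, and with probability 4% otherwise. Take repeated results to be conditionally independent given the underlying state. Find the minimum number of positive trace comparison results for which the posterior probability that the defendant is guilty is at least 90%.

2

Prior odds: 0.3 ÷ 0.7 = 3/7.
Likelihood ratio of a positive result = 0.69/0.04 = 17.25.
Target posterior odds = 0.9/0.1 = 9.
Require 17.25ⁿ ≥ 9 ÷ (3/7) = 21.
17.25¹ = 17.25 falls short of 21 but 17.25² = 297.5625 reaches it, so n = 2.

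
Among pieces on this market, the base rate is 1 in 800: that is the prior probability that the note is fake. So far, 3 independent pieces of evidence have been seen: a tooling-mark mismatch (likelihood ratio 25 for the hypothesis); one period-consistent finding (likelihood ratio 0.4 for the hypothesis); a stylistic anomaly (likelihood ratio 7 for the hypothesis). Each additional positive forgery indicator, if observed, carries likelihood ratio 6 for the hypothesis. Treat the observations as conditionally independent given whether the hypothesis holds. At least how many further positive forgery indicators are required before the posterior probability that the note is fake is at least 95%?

4

Prior odds = 0.00125/0.99875 = 1/799.
Combined Bayes factor of the evidence already in hand = 25 × 0.4 × 7 = 70.
Odds after that evidence = (1/799) × 70 = 70/799.
Target odds = 0.95/0.05 = 19.
Need 6ⁿ ≥ 19 ÷ (70/799) = 15181/70.
6³ = 216 falls short of 15181/70 but 6⁴ = 1296 reaches it, so n = 4.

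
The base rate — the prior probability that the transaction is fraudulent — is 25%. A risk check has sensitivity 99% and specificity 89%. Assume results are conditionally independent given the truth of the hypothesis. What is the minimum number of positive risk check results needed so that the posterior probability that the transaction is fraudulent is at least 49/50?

3

Prior odds = 0.25/0.75 = 1/3.
False-positive rate = 1 − 0.89 = 0.11; likelihood ratio of a positive = 0.99/0.11 = 9.
Target posterior odds = 0.98/0.02 = 49.
Need (1/3) × 9ⁿ ≥ 49, i.e. 9ⁿ ≥ 147.
9² = 81 falls short of 147 but 9³ = 729 reaches it, so n = 3.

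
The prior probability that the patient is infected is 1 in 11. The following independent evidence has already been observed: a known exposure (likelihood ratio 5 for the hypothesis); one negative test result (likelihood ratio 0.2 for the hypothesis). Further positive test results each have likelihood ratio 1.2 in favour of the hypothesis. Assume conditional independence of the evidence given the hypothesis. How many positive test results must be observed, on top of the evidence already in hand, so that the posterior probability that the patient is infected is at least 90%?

Prior odds = (1/11)/(10/11) = 0.1.
Combined Bayes factor of the evidence already in hand = 5 × 0.2 = 1.
Odds after that evidence = 0.1 × 1 = 0.1.
Target odds = 0.9/0.1 = 9.
Need 1.2ⁿ ≥ 9 ÷ 0.1 = 90.
1.2²⁴ ≈79.4968 falls short of 90 but 1.2²⁵ ≈95.3962 reaches it, so n = 25.

25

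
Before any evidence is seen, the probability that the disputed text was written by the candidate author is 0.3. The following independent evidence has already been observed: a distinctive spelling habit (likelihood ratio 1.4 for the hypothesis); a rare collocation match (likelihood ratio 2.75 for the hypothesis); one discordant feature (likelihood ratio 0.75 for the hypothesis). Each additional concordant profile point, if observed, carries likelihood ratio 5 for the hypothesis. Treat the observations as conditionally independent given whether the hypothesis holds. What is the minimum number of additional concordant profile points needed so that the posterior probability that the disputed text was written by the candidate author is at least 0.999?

5

Prior odds = 0.3/0.7 = 3/7.
Combined Bayes factor of the evidence already in hand = 1.4 × 2.75 × 0.75 = 2.8875.
Odds after that evidence = (3/7) × 2.8875 = 1.2375.
Target odds = 0.999/0.001 = 999.
Need 5ⁿ ≥ 999 ÷ 1.2375 = 8880/11.
5⁴ = 625 falls short of 8880/11 but 5⁵ = 3125 reaches it, so n = 5.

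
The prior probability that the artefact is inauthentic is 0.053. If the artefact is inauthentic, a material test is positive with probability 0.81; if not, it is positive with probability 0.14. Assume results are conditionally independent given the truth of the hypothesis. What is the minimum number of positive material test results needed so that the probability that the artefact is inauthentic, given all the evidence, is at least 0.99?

Prior odds = 0.053/0.947 = 53/947.
Likelihood ratio of a positive = 0.81/0.14 = 81/14.
Target odds: 0.99 ÷ 0.01 = 99.
Require (81/14)ⁿ ≥ 99 ÷ (53/947) = 93753/53.
(81/14)⁴ = 43046721/38416 falls short of 93753/53 but (81/14)⁵ ≈6483.13 reaches it, so n = 5.

5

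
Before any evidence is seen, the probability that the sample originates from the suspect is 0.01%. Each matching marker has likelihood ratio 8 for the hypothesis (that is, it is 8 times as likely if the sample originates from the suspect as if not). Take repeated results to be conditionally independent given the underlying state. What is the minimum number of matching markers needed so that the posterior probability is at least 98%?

7

Prior odds: 0.0001 ÷ 0.9999 = 1/9999.
Likelihood ratio per matching marker = 8.
Target posterior odds = 0.98/0.02 = 49.
Need (1/9999) × 8ⁿ ≥ 49, i.e. 8ⁿ ≥ 489951.
8⁶ = 262144 falls short of 489951 but 8⁷ = 2097152 reaches it, so n = 7.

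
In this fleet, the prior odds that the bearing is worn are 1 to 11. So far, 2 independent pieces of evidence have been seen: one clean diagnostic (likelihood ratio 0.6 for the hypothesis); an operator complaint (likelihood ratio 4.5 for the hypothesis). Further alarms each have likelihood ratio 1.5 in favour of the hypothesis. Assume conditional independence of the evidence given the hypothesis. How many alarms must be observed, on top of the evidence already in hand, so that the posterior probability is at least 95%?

Prior odds = 1/11.
Combined Bayes factor of the evidence already in hand = 0.6 × 4.5 = 2.7.
Odds after that evidence = (1/11) × 2.7 = 27/110.
Target odds = 0.95/0.05 = 19.
Need 1.5ⁿ ≥ 19 ÷ (27/110) = 2090/27.
1.5¹⁰ = 59049/1024 falls short of 2090/27 but 1.5¹¹ = 177147/2048 reaches it, so n = 11.

11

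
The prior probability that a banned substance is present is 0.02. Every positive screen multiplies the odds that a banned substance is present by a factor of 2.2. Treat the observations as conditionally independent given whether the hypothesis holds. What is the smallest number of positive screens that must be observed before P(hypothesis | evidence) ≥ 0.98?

Prior odds = 0.02/0.98 = 1/49.
Likelihood ratio per positive screen = 2.2.
Target posterior odds = 0.98/0.02 = 49.
Require 2.2ⁿ ≥ 49 ÷ (1/49) = 2401.
2.2⁹ ≈1207.27 falls short of 2401 but 2.2¹⁰ ≈2655.99 reaches it, so n = 10.

10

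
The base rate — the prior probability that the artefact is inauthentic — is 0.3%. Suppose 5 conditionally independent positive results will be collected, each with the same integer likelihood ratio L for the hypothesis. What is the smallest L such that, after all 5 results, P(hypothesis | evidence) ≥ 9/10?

5

Prior odds = 0.003/0.997 = 3/997.
Target odds = 0.9/0.1 = 9.
Need L⁵ ≥ 9 ÷ (3/997) = 2991.
4⁵ = 1024 < 2991 ≤ 3125 = 5⁵, so L = 5.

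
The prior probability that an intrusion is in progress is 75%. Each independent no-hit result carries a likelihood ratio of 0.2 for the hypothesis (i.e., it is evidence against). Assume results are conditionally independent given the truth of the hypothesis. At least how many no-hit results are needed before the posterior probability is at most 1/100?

4

Prior odds: 0.75 ÷ 0.25 = 3.
Likelihood ratio per no-hit result = 0.2.
Target posterior odds = 0.01/0.99 = 1/99.
Need 3 × 0.2ⁿ ≤ 1/99, i.e. 0.2ⁿ ≤ 1/297.
0.2³ = 0.008 is still above 1/297 but 0.2⁴ = 0.0016 is at or below it, so n = 4.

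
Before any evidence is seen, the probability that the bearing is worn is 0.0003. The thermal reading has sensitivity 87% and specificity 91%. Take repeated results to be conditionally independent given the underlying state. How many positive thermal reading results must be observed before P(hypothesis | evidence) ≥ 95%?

Prior odds = 0.0003/0.9997 = 3/9997.
False-positive rate = 1 − 0.91 = 0.09; likelihood ratio of a positive = 0.87/0.09 = 29/3.
Target posterior odds = 0.95/0.05 = 19.
Need (3/9997) × (29/3)ⁿ ≥ 19, i.e. (29/3)ⁿ ≥ 189943/3.
(29/3)⁴ = 707281/81 falls short of 189943/3 but (29/3)⁵ = 20511149/243 reaches it, so n = 5.

5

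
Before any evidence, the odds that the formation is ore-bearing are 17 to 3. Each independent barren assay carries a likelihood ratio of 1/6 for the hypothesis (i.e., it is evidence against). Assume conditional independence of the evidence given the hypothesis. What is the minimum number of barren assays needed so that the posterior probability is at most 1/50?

Prior odds = 17/3.
Likelihood ratio per barren assay = 1/6.
Target odds: 0.02 ÷ 0.98 = 1/49.
Need (17/3) × (1/6)ⁿ ≤ 1/49, i.e. (1/6)ⁿ ≤ 3/833.
(1/6)³ = 1/216 is still above 3/833 but (1/6)⁴ = 1/1296 is at or below it, so n = 4.

4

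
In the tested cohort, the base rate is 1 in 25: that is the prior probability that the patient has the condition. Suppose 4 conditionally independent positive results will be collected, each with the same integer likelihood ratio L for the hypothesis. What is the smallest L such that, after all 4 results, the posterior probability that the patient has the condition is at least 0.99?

Prior odds = 0.04/0.96 = 1/24.
Target odds = 0.99/0.01 = 99.
Need L⁴ ≥ 99 ÷ (1/24) = 2376.
6⁴ = 1296 < 2376 ≤ 2401 = 7⁴, so L = 7.

7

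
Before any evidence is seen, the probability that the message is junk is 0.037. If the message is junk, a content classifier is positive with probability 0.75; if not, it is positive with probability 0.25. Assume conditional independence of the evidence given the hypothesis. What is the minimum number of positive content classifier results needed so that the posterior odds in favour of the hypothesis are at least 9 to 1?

Prior odds: 0.037 ÷ 0.963 = 37/963.
Likelihood ratio of a positive = 0.75/0.25 = 3.
Target odds = 9.
Need (37/963) × 3ⁿ ≥ 9, i.e. 3ⁿ ≥ 8667/37.
3⁴ = 81 falls short of 8667/37 but 3⁵ = 243 reaches it, so n = 5.

5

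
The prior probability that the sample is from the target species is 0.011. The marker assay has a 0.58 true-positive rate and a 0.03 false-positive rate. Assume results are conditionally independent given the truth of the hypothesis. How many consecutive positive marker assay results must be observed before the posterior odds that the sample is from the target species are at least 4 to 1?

Prior odds: 0.011 ÷ 0.989 = 11/989.
Likelihood ratio of a positive result = 0.58/0.03 = 58/3.
Target odds = 4.
Need (11/989) × (58/3)ⁿ ≥ 4, i.e. (58/3)ⁿ ≥ 3956/11.
(58/3)¹ = 58/3 falls short of 3956/11 but (58/3)² = 3364/9 reaches it, so n = 2.

2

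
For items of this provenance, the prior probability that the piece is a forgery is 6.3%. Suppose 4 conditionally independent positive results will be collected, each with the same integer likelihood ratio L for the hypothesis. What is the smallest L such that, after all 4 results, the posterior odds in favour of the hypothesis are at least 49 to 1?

6

Prior odds = 0.063/0.937 = 63/937.
Target odds = 49.
Need L⁴ ≥ 49 ÷ (63/937) = 6559/9.
5⁴ = 625 < 6559/9 ≤ 1296 = 6⁴, so L = 6.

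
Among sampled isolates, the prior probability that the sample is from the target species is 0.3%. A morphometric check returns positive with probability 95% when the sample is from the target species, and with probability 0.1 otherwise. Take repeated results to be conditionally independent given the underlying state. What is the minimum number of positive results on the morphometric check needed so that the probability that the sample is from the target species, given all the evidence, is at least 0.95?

Prior odds: 0.003 ÷ 0.997 = 3/997.
Likelihood ratio of a positive result = 0.95/0.1 = 9.5.
Target posterior odds = 0.95/0.05 = 19.
Need (3/997) × 9.5ⁿ ≥ 19, i.e. 9.5ⁿ ≥ 18943/3.
9.5³ = 857.375 falls short of 18943/3 but 9.5⁴ = 8145.0625 reaches it, so n = 4.

4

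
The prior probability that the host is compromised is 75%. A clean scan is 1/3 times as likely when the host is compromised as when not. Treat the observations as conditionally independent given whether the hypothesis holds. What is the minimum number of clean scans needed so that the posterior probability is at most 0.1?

Prior odds = 0.75/0.25 = 3.
Likelihood ratio per clean scan = 1/3.
Target odds: 0.1 ÷ 0.9 = 1/9.
Need 3 × (1/3)ⁿ ≤ 1/9, i.e. (1/3)ⁿ ≤ 1/27.
(1/3)² = 1/9 is still above 1/27 but (1/3)³ = 1/27 is at or below it, so n = 3.

3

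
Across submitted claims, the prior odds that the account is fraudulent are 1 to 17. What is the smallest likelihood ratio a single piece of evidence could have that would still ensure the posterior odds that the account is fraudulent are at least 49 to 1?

833

Prior odds = 1/17.
Target odds = 49.
Required Bayes factor = 49 ÷ (1/17) = 833.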